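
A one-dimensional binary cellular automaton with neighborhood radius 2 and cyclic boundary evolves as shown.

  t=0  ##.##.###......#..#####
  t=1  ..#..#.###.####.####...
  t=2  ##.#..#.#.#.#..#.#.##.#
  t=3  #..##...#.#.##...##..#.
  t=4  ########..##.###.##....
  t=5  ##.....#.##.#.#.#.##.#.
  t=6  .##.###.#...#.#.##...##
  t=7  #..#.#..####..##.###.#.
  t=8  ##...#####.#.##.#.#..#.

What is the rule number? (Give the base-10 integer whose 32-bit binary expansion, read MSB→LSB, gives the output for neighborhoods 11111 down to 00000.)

423287751

  nb #####: next=.  (t=0,i=20, bit31=0)
  nb ####.: next=.  (t=0,i=0, bit30=0)
  nb ###.#: next=.  (t=0,i=1, bit29=0)
  nb ###..: next=#  (t=0,i=8, bit28=1)
  nb ##.##: next=#  (t=0,i=2, bit27=1)
  nb ##.#.: next=.  (t=2,i=2, bit26=0)
  nb ##..#: next=.  (t=3,i=19, bit25=0)
  nb ##...: next=#  (t=0,i=9, bit24=1)
  nb #.###: next=.  (t=0,i=6, bit23=0)
  nb #.##.: next=.  (t=0,i=3, bit22=0)
  nb #.#.#: next=#  (t=2,i=8, bit21=1)
  nb #.#..: next=#  (t=2,i=3, bit20=1)
  nb #..##: next=#  (t=0,i=17, bit19=1)
  nb #..#.: next=.  (t=1,i=4, bit18=0)
  nb #...#: next=#  (t=3,i=6, bit17=1)
  nb #....: next=.  (t=0,i=10, bit16=0)
  nb .####: next=#  (t=0,i=19, bit15=1)
  nb .###.: next=#  (t=0,i=7, bit14=1)
  nb .##.#: next=.  (t=0,i=4, bit13=0)
  nb .##..: next=#  (t=3,i=4, bit12=1)
  nb .#.##: next=#  (t=1,i=6, bit11=1)
  nb .#.#.: next=.  (t=2,i=7, bit10=0)
  nb .#..#: next=#  (t=0,i=16, bit9=1)
  nb .#...: next=#  (t=6,i=9, bit8=1)
  nb ..###: next=#  (t=0,i=18, bit7=1)
  nb ..##.: next=#  (t=3,i=3, bit6=1)
  nb ..#.#: next=.  (t=1,i=5, bit5=0)
  nb ..#..: next=.  (t=0,i=15, bit4=0)
  nb ...##: next=.  (t=3,i=16, bit3=0)
  nb ...#.: next=#  (t=0,i=14, bit2=1)
  nb ....#: next=#  (t=0,i=13, bit1=1)
  nb .....: next=#  (t=0,i=11, bit0=1)
  bits 00011001001110101101101111000111 = 423287751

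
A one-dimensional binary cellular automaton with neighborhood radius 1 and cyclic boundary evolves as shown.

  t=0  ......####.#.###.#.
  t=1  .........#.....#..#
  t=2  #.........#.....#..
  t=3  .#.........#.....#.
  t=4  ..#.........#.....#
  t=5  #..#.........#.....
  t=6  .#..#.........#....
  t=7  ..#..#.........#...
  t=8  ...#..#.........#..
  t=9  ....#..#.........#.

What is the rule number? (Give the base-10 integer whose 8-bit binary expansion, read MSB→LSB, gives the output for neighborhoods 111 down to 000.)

80

  [7] ### => .  t=0,i=7
  [6] ##. => #  t=0,i=9
  [5] #.# => .  t=0,i=10
  [4] #.. => #  t=0,i=18
  [3] .## => .  t=0,i=6
  [2] .#. => .  t=0,i=11
  [1] ..# => .  t=0,i=5
  [0] ... => .  t=0,i=0
  bits 01010000 = 80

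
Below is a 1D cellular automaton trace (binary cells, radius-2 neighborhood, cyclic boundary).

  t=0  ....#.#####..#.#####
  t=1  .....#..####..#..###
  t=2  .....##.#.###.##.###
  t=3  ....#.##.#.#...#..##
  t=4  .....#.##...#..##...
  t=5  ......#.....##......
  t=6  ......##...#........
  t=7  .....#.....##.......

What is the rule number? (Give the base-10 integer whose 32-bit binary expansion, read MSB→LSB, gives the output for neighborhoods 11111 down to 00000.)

  [31] ##### => #  t=0,i=8
  [30] ####. => #  t=0,i=9
  [29] ###.# => .  t=2,i=12
  [28] ###.. => #  t=0,i=10
  [27] ##.## => .  t=2,i=13
  [26] ##.#. => #  t=2,i=7
  [25] ##..# => #  t=0,i=11
  [24] ##... => .  t=0,i=0
  [23] #.### => .  t=0,i=6
  [22] #.##. => .  t=2,i=14
  [21] #.#.# => .  t=2,i=8
  [20] #.#.. => .  t=3,i=11
  [19] #..## => .  t=1,i=7
  [18] #..#. => .  t=0,i=12
  [17] #...# => .  t=3,i=13
  [16] #.... => .  t=0,i=1
  [15] .#### => .  t=0,i=7
  [14] .###. => #  t=1,i=18
  [13] .##.# => #  t=2,i=6
  [12] .##.. => .  t=3,i=19
  [11] .#.## => #  t=0,i=5
  [10] .#.#. => .  t=3,i=10
  [9] .#..# => #  t=1,i=6
  [8] .#... => #  t=3,i=12
  [7] ..### => #  t=1,i=8
  [6] ..##. => .  t=2,i=5
  [5] ..#.# => .  t=0,i=4
  [4] ..#.. => #  t=1,i=5
  [3] ...## => #  t=2,i=4
  [2] ...#. => .  t=0,i=3
  [1] ....# => .  t=0,i=2
  [0] ..... => .  t=1,i=2
  bits 11010110000000000110101110011000 = 3590351768

3590351768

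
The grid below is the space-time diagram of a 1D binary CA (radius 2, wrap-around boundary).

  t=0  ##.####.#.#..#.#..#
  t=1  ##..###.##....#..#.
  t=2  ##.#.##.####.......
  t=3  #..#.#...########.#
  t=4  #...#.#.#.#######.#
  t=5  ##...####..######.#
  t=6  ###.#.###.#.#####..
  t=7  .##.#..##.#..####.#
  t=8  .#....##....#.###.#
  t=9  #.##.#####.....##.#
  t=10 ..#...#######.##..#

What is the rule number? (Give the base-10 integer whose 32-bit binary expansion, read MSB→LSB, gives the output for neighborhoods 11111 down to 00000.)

4050244937

  nb #####: next=#  (t=3,i=11, bit31=1)
  nb ####.: next=#  (t=0,i=5, bit30=1)
  nb ###.#: next=#  (t=0,i=1, bit29=1)
  nb ###..: next=#  (t=2,i=11, bit28=1)
  nb ##.##: next=.  (t=0,i=2, bit27=0)
  nb ##.#.: next=.  (t=0,i=7, bit26=0)
  nb ##..#: next=.  (t=1,i=2, bit25=0)
  nb ##...: next=#  (t=1,i=10, bit24=1)
  nb #.###: next=.  (t=0,i=3, bit23=0)
  nb #.##.: next=#  (t=1,i=0, bit22=1)
  nb #.#.#: next=#  (t=0,i=8, bit21=1)
  nb #.#..: next=.  (t=0,i=10, bit20=0)
  nb #..##: next=#  (t=0,i=17, bit19=1)
  nb #..#.: next=.  (t=0,i=12, bit18=0)
  nb #...#: next=.  (t=3,i=7, bit17=0)
  nb #....: next=#  (t=1,i=11, bit16=1)
  nb .####: next=#  (t=0,i=4, bit15=1)
  nb .###.: next=#  (t=0,i=0, bit14=1)
  nb .##.#: next=.  (t=2,i=1, bit13=0)
  nb .##..: next=#  (t=1,i=1, bit12=1)
  nb .#.##: next=.  (t=1,i=18, bit11=0)
  nb .#.#.: next=#  (t=0,i=9, bit10=1)
  nb .#..#: next=.  (t=0,i=11, bit9=0)
  nb .#...: next=#  (t=3,i=6, bit8=1)
  nb ..###: next=.  (t=0,i=18, bit7=0)
  nb ..##.: next=#  (t=2,i=0, bit6=1)
  nb ..#.#: next=.  (t=0,i=13, bit5=0)
  nb ..#..: next=.  (t=1,i=14, bit4=0)
  nb ...##: next=#  (t=2,i=18, bit3=1)
  nb ...#.: next=.  (t=1,i=13, bit2=0)
  nb ....#: next=.  (t=1,i=12, bit1=0)
  nb .....: next=#  (t=2,i=14, bit0=1)
  bits 11110001011010011101010101001001 = 4050244937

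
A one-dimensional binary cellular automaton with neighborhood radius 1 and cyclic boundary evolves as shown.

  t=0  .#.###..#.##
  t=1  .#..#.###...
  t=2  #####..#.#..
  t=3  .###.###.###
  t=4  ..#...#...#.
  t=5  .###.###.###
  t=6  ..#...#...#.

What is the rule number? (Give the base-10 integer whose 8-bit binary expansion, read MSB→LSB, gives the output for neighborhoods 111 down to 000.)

  nb ###: next=#  (t=0,i=4, bit7=1)
  nb ##.: next=.  (t=0,i=5, bit6=0)
  nb #.#: next=.  (t=0,i=0, bit5=0)
  nb #..: next=#  (t=0,i=6, bit4=1)
  nb .##: next=.  (t=0,i=3, bit3=0)
  nb .#.: next=#  (t=0,i=1, bit2=1)
  nb ..#: next=#  (t=0,i=7, bit1=1)
  nb ...: next=.  (t=1,i=10, bit0=0)
  bits 10010110 = 150

150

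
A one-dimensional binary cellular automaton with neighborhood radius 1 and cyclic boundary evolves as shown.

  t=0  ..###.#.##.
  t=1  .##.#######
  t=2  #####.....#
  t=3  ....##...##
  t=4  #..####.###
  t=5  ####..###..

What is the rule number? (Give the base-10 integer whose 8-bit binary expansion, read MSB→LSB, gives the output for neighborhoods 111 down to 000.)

  [7] ### => .  t=0,i=3
  [6] ##. => #  t=0,i=4
  [5] #.# => #  t=0,i=5
  [4] #.. => #  t=0,i=10
  [3] .## => #  t=0,i=2
  [2] .#. => #  t=0,i=6
  [1] ..# => #  t=0,i=1
  [0] ... => .  t=0,i=0
  bits 01111110 = 126

126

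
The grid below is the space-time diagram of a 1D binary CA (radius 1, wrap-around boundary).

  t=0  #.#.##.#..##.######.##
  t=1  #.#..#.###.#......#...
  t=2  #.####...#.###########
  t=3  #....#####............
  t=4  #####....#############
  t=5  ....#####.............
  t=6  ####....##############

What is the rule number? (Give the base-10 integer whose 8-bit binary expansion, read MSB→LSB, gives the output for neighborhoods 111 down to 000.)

  ###|.  b7=0 t=0,i=14
  ##.|#  b6=1 t=0,i=0
  #.#|.  b5=0 t=0,i=1
  #..|#  b4=1 t=0,i=8
  .##|.  b3=0 t=0,i=4
  .#.|#  b2=1 t=0,i=2
  ..#|#  b1=1 t=0,i=9
  ...|#  b0=1 t=1,i=13
  bits 01010111 = 87

87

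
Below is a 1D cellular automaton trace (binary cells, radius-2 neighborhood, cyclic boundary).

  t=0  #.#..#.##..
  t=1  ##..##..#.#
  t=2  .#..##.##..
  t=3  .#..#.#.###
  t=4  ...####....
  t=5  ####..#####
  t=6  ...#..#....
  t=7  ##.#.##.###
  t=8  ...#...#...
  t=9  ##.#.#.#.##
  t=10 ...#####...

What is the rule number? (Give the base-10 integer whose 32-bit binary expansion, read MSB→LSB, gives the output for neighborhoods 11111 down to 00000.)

421991675

  #####|.  b31=0 t=5,i=0
  ####.|.  b30=0 t=4,i=5
  ###.#|.  b29=0 t=3,i=10
  ###..|#  b28=1 t=1,i=1
  ##.##|#  b27=1 t=2,i=6
  ##.#.|.  b26=0 t=3,i=0
  ##..#|.  b25=0 t=0,i=9
  ##...|#  b24=1 t=2,i=9
  #.###|.  b23=0 t=1,i=10
  #.##.|.  b22=0 t=0,i=7
  #.#.#|#  b21=1 t=3,i=6
  #.#..|.  b20=0 t=0,i=2
  #..##|.  b19=0 t=1,i=3
  #..#.|#  b18=1 t=0,i=4
  #...#|#  b17=1 t=2,i=10
  #....|#  b16=1 t=4,i=8
  .####|.  b15=0 t=4,i=4
  .###.|.  b14=0 t=1,i=0
  .##.#|.  b13=0 t=2,i=5
  .##..|#  b12=1 t=0,i=8
  .#.##|.  b11=0 t=0,i=6
  .#.#.|#  b10=1 t=0,i=1
  .#..#|.  b9=0 t=0,i=3
  .#...|.  b8=0 t=6,i=7
  ..###|#  b7=1 t=4,i=3
  ..##.|#  b6=1 t=1,i=4
  ..#.#|#  b5=1 t=0,i=0
  ..#..|#  b4=1 t=2,i=1
  ...##|#  b3=1 t=4,i=2
  ...#.|.  b2=0 t=2,i=0
  ....#|#  b1=1 t=4,i=1
  .....|#  b0=1 t=4,i=0
  bits 00011001001001110001010011111011 = 421991675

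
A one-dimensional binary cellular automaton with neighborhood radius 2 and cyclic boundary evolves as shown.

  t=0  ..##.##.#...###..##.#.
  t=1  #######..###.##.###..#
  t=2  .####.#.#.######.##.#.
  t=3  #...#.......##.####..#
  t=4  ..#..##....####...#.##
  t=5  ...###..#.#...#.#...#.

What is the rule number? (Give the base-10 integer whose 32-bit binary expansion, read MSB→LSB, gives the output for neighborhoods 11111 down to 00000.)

  ##### -> #   bit 31 = 1  t=1,i=1
  ####. -> .   bit 30 = 0  t=1,i=5
  ###.# -> #   bit 29 = 1  t=1,i=11
  ###.. -> #   bit 28 = 1  t=0,i=14
  ##.## -> #   bit 27 = 1  t=0,i=4
  ##.#. -> .   bit 26 = 0  t=0,i=7
  ##..# -> .   bit 25 = 0  t=0,i=15
  ##... -> .   bit 24 = 0  t=3,i=1
  #.### -> .   bit 23 = 0  t=1,i=16
  #.##. -> #   bit 22 = 1  t=0,i=5
  #.#.# -> .   bit 21 = 0  t=2,i=6
  #.#.. -> .   bit 20 = 0  t=0,i=8
  #..## -> #   bit 19 = 1  t=0,i=16
  #..#. -> .   bit 18 = 0  t=4,i=1
  #...# -> #   bit 17 = 1  t=0,i=0
  #.... -> #   bit 16 = 1  t=3,i=6
  .#### -> .   bit 15 = 0  t=1,i=0
  .###. -> #   bit 14 = 1  t=0,i=13
  .##.# -> #   bit 13 = 1  t=0,i=3
  .##.. -> .   bit 12 = 0  t=3,i=0
  .#.## -> .   bit 11 = 0  t=2,i=9
  .#.#. -> .   bit 10 = 0  t=2,i=7
  .#..# -> #   bit 9 = 1  t=2,i=21
  .#... -> #   bit 8 = 1  t=0,i=9
  ..### -> .   bit 7 = 0  t=0,i=12
  ..##. -> #   bit 6 = 1  t=0,i=2
  ..#.# -> .   bit 5 = 0  t=4,i=18
  ..#.. -> .   bit 4 = 0  t=3,i=4
  ...## -> #   bit 3 = 1  t=0,i=1
  ...#. -> .   bit 2 = 0  t=3,i=3
  ....# -> .   bit 1 = 0  t=3,i=10
  ..... -> .   bit 0 = 0  t=3,i=7
  bits 10111000010010110110001101001000 = 3091948360

3091948360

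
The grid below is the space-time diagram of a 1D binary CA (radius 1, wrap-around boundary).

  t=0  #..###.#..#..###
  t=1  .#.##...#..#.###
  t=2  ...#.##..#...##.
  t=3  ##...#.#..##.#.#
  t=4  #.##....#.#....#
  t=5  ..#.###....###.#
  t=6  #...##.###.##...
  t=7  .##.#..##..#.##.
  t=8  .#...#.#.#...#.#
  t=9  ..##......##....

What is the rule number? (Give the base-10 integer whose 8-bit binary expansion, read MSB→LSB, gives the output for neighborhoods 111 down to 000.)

  [7] ### => #  t=0,i=4
  [6] ##. => .  t=0,i=0
  [5] #.# => .  t=0,i=6
  [4] #.. => #  t=0,i=1
  [3] .## => #  t=0,i=3
  [2] .#. => .  t=0,i=7
  [1] ..# => .  t=0,i=2
  [0] ... => #  t=1,i=6
  bits 10011001 = 153

153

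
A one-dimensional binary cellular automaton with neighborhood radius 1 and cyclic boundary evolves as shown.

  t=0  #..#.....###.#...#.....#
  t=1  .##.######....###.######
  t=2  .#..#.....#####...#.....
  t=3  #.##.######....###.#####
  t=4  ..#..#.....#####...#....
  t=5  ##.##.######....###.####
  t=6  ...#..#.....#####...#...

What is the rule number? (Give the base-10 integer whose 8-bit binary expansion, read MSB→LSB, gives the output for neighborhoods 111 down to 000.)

  ### -> .   bit 7 = 0  t=0,i=10
  ##. -> .   bit 6 = 0  t=0,i=0
  #.# -> .   bit 5 = 0  t=0,i=12
  #.. -> #   bit 4 = 1  t=0,i=1
  .## -> #   bit 3 = 1  t=0,i=9
  .#. -> .   bit 2 = 0  t=0,i=3
  ..# -> #   bit 1 = 1  t=0,i=2
  ... -> #   bit 0 = 1  t=0,i=5
  bits 00011011 = 27

27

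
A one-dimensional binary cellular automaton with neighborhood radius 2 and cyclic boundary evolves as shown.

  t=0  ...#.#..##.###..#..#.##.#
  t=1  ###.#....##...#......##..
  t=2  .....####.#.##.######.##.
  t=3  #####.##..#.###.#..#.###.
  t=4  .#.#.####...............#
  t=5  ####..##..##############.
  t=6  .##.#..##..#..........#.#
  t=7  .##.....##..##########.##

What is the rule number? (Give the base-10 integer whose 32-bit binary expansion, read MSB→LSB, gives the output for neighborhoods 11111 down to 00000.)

1248048399

  [31] ##### => .  t=2,i=17
  [30] ####. => #  t=2,i=7
  [29] ###.# => .  t=1,i=2
  [28] ###.. => .  t=0,i=13
  [27] ##.## => #  t=0,i=10
  [26] ##.#. => .  t=0,i=23
  [25] ##..# => #  t=0,i=14
  [24] ##... => .  t=1,i=11
  [23] #.### => .  t=0,i=11
  [22] #.##. => #  t=0,i=21
  [21] #.#.# => #  t=2,i=10
  [20] #.#.. => .  t=0,i=5
  [19] #..## => .  t=0,i=7
  [18] #..#. => .  t=0,i=15
  [17] #...# => #  t=0,i=1
  [16] #.... => #  t=1,i=6
  [15] .#### => #  t=2,i=6
  [14] .###. => .  t=0,i=12
  [13] .##.# => #  t=0,i=9
  [12] .##.. => #  t=1,i=10
  [11] .#.## => .  t=0,i=20
  [10] .#.#. => #  t=0,i=4
  [9] .#..# => .  t=0,i=6
  [8] .#... => #  t=0,i=0
  [7] ..### => .  t=1,i=0
  [6] ..##. => .  t=0,i=8
  [5] ..#.# => .  t=0,i=3
  [4] ..#.. => .  t=0,i=16
  [3] ...## => #  t=1,i=8
  [2] ...#. => #  t=0,i=2
  [1] ....# => #  t=1,i=7
  [0] ..... => #  t=1,i=17
  bits 01001010011000111011010100001111 = 1248048399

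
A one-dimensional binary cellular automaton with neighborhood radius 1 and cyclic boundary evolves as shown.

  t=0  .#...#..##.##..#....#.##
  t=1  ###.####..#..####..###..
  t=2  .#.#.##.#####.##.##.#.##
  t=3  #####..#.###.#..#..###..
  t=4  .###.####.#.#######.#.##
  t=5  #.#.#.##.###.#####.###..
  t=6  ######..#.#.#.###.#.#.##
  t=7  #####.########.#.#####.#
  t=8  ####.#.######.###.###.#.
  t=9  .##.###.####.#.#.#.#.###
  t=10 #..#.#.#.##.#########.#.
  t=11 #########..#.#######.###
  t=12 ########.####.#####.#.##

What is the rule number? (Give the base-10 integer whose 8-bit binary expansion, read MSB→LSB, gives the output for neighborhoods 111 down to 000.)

182

  [7] ### => #  t=1,i=1
  [6] ##. => .  t=0,i=9
  [5] #.# => #  t=0,i=0
  [4] #.. => #  t=0,i=2
  [3] .## => .  t=0,i=8
  [2] .#. => #  t=0,i=1
  [1] ..# => #  t=0,i=4
  [0] ... => .  t=0,i=3
  bits 10110110 = 182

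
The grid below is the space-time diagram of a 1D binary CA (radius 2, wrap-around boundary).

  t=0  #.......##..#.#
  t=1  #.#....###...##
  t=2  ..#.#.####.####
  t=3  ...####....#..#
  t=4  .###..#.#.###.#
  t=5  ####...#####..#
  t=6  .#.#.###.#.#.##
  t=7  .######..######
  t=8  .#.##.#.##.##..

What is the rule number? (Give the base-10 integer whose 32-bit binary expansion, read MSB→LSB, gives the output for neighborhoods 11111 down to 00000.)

2432401116

  ##### -> #   bit 31 = 1  t=5,i=1
  ####. -> .   bit 30 = 0  t=2,i=8
  ###.# -> .   bit 29 = 0  t=1,i=0
  ###.. -> #   bit 28 = 1  t=1,i=9
  ##.## -> .   bit 27 = 0  t=2,i=10
  ##.#. -> .   bit 26 = 0  t=1,i=1
  ##..# -> .   bit 25 = 0  t=0,i=10
  ##... -> .   bit 24 = 0  t=0,i=1
  #.### -> #   bit 23 = 1  t=2,i=6
  #.##. -> #   bit 22 = 1  t=0,i=14
  #.#.# -> #   bit 21 = 1  t=2,i=4
  #.#.. -> #   bit 20 = 1  t=1,i=2
  #..## -> #   bit 19 = 1  t=5,i=13
  #..#. -> .   bit 18 = 0  t=0,i=11
  #...# -> #   bit 17 = 1  t=1,i=11
  #.... -> #   bit 16 = 1  t=0,i=2
  .#### -> .   bit 15 = 0  t=2,i=7
  .###. -> #   bit 14 = 1  t=1,i=8
  .##.# -> #   bit 13 = 1  t=6,i=14
  .##.. -> #   bit 12 = 1  t=0,i=0
  .#.## -> #   bit 11 = 1  t=0,i=13
  .#.#. -> #   bit 10 = 1  t=2,i=3
  .#..# -> #   bit 9 = 1  t=3,i=12
  .#... -> .   bit 8 = 0  t=1,i=3
  ..### -> #   bit 7 = 1  t=1,i=7
  ..##. -> #   bit 6 = 1  t=0,i=8
  ..#.# -> .   bit 5 = 0  t=0,i=12
  ..#.. -> #   bit 4 = 1  t=3,i=11
  ...## -> #   bit 3 = 1  t=0,i=7
  ...#. -> #   bit 2 = 1  t=3,i=10
  ....# -> .   bit 1 = 0  t=0,i=6
  ..... -> .   bit 0 = 0  t=0,i=3
  bits 10010000111110110111111011011100 = 2432401116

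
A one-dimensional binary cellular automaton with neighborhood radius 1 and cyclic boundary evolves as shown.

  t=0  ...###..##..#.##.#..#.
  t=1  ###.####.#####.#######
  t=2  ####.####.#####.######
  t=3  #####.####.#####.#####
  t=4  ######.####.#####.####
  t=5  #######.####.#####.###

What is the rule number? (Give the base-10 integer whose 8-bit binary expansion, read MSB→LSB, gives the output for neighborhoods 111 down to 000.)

247

  [7] ### => #  t=0,i=4
  [6] ##. => #  t=0,i=5
  [5] #.# => #  t=0,i=13
  [4] #.. => #  t=0,i=6
  [3] .## => .  t=0,i=3
  [2] .#. => #  t=0,i=12
  [1] ..# => #  t=0,i=2
  [0] ... => #  t=0,i=0
  bits 11110111 = 247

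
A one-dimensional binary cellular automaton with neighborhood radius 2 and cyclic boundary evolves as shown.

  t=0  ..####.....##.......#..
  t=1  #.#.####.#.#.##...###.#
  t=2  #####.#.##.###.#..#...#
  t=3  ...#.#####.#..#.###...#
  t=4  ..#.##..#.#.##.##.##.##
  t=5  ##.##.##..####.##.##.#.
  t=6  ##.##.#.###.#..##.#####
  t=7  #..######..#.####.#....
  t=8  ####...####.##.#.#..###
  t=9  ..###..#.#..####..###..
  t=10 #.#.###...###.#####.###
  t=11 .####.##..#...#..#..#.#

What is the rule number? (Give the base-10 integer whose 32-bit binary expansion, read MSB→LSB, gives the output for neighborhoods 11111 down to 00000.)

  nb #####: next=.  (t=2,i=1, bit31=0)
  nb ####.: next=#  (t=0,i=4, bit30=1)
  nb ###.#: next=.  (t=1,i=7, bit29=0)
  nb ###..: next=#  (t=0,i=5, bit28=1)
  nb ##.##: next=.  (t=1,i=21, bit27=0)
  nb ##.#.: next=#  (t=1,i=1, bit26=1)
  nb ##..#: next=#  (t=4,i=0, bit25=1)
  nb ##...: next=#  (t=0,i=6, bit24=1)
  nb #.###: next=#  (t=1,i=4, bit23=1)
  nb #.##.: next=#  (t=1,i=13, bit22=1)
  nb #.#.#: next=#  (t=1,i=2, bit21=1)
  nb #.#..: next=.  (t=2,i=15, bit20=0)
  nb #..##: next=#  (t=5,i=9, bit19=1)
  nb #..#.: next=#  (t=2,i=17, bit18=1)
  nb #...#: next=.  (t=1,i=16, bit17=0)
  nb #....: next=#  (t=0,i=7, bit16=1)
  nb .####: next=.  (t=0,i=3, bit15=0)
  nb .###.: next=.  (t=1,i=19, bit14=0)
  nb .##.#: next=#  (t=1,i=0, bit13=1)
  nb .##..: next=.  (t=0,i=12, bit12=0)
  nb .#.##: next=#  (t=1,i=3, bit11=1)
  nb .#.#.: next=.  (t=1,i=10, bit10=0)
  nb .#..#: next=#  (t=2,i=16, bit9=1)
  nb .#...: next=.  (t=0,i=21, bit8=0)
  nb ..###: next=#  (t=0,i=2, bit7=1)
  nb ..##.: next=#  (t=0,i=11, bit6=1)
  nb ..#.#: next=.  (t=3,i=3, bit5=0)
  nb ..#..: next=#  (t=0,i=20, bit4=1)
  nb ...##: next=.  (t=0,i=1, bit3=0)
  nb ...#.: next=#  (t=0,i=19, bit2=1)
  nb ....#: next=#  (t=0,i=0, bit1=1)
  nb .....: next=.  (t=0,i=8, bit0=0)
  bits 01010111111011010010101011010110 = 1475160790

1475160790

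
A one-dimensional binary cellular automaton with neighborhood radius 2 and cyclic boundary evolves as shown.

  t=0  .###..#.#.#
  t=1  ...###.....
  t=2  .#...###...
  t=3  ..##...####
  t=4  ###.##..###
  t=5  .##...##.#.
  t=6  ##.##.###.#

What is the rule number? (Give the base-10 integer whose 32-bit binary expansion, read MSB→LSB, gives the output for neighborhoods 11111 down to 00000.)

1997513538

  [31] ##### => .  t=4,i=0
  [30] ####. => #  t=3,i=9
  [29] ###.# => #  t=4,i=2
  [28] ###.. => #  t=0,i=3
  [27] ##.## => .  t=4,i=3
  [26] ##.#. => #  t=5,i=8
  [25] ##..# => #  t=0,i=4
  [24] ##... => #  t=1,i=6
  [23] #.### => .  t=0,i=1
  [22] #.##. => .  t=4,i=4
  [21] #.#.# => .  t=0,i=8
  [20] #.#.. => .  t=5,i=9
  [19] #..## => #  t=3,i=1
  [18] #..#. => #  t=0,i=5
  [17] #...# => #  t=2,i=3
  [16] #.... => #  t=1,i=7
  [15] .#### => #  t=3,i=8
  [14] .###. => .  t=0,i=2
  [13] .##.# => #  t=5,i=7
  [12] .##.. => .  t=3,i=3
  [11] .#.## => .  t=0,i=0
  [10] .#.#. => .  t=0,i=7
  [9] .#..# => #  t=5,i=10
  [8] .#... => #  t=2,i=2
  [7] ..### => .  t=1,i=3
  [6] ..##. => #  t=3,i=2
  [5] ..#.# => .  t=0,i=6
  [4] ..#.. => .  t=2,i=1
  [3] ...## => .  t=1,i=2
  [2] ...#. => .  t=2,i=0
  [1] ....# => #  t=1,i=1
  [0] ..... => .  t=1,i=0
  bits 01110111000011111010001101000010 = 1997513538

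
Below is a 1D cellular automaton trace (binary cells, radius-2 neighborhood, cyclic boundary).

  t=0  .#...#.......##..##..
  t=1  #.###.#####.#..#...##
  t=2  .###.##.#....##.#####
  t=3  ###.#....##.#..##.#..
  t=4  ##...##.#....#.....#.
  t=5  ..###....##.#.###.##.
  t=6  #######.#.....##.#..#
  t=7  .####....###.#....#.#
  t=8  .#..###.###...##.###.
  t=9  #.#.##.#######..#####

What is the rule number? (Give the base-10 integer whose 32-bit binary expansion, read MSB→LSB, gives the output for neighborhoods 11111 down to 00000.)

  nb #####: next=#  (t=1,i=8, bit31=1)
  nb ####.: next=.  (t=1,i=9, bit30=0)
  nb ###.#: next=.  (t=1,i=0, bit29=0)
  nb ###..: next=#  (t=5,i=4, bit28=1)
  nb ##.##: next=#  (t=1,i=1, bit27=1)
  nb ##.#.: next=.  (t=1,i=11, bit26=0)
  nb ##..#: next=#  (t=0,i=15, bit25=1)
  nb ##...: next=#  (t=0,i=19, bit24=1)
  nb #.###: next=#  (t=1,i=2, bit23=1)
  nb #.##.: next=.  (t=2,i=5, bit22=0)
  nb #.#.#: next=.  (t=5,i=12, bit21=0)
  nb #.#..: next=.  (t=1,i=12, bit20=0)
  nb #..##: next=.  (t=0,i=16, bit19=0)
  nb #..#.: next=#  (t=1,i=14, bit18=1)
  nb #...#: next=#  (t=0,i=3, bit17=1)
  nb #....: next=#  (t=0,i=7, bit16=1)
  nb .####: next=.  (t=1,i=7, bit15=0)
  nb .###.: next=#  (t=1,i=3, bit14=1)
  nb .##.#: next=.  (t=2,i=6, bit13=0)
  nb .##..: next=.  (t=0,i=14, bit12=0)
  nb .#.##: next=.  (t=4,i=20, bit11=0)
  nb .#.#.: next=#  (t=7,i=19, bit10=1)
  nb .#..#: next=#  (t=1,i=13, bit9=1)
  nb .#...: next=#  (t=0,i=2, bit8=1)
  nb ..###: next=#  (t=1,i=19, bit7=1)
  nb ..##.: next=.  (t=0,i=13, bit6=0)
  nb ..#.#: next=#  (t=4,i=19, bit5=1)
  nb ..#..: next=.  (t=0,i=1, bit4=0)
  nb ...##: next=#  (t=0,i=12, bit3=1)
  nb ...#.: next=#  (t=0,i=0, bit2=1)
  nb ....#: next=.  (t=0,i=11, bit1=0)
  nb .....: next=#  (t=0,i=8, bit0=1)
  bits 10011011100001110100011110101101 = 2609334189

2609334189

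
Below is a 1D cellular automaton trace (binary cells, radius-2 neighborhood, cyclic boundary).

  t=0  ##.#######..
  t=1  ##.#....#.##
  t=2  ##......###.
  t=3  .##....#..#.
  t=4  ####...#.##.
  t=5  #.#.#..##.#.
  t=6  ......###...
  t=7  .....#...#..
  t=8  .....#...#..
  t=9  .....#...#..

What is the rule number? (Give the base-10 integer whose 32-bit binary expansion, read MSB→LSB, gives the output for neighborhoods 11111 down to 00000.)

  nb #####: next=.  (t=0,i=5, bit31=0)
  nb ####.: next=#  (t=0,i=8, bit30=1)
  nb ###.#: next=#  (t=1,i=1, bit29=1)
  nb ###..: next=.  (t=0,i=9, bit28=0)
  nb ##.##: next=.  (t=0,i=2, bit27=0)
  nb ##.#.: next=.  (t=1,i=2, bit26=0)
  nb ##..#: next=#  (t=0,i=10, bit25=1)
  nb ##...: next=#  (t=2,i=2, bit24=1)
  nb #.###: next=#  (t=0,i=3, bit23=1)
  nb #.##.: next=.  (t=2,i=0, bit22=0)
  nb #.#.#: next=.  (t=5,i=0, bit21=0)
  nb #.#..: next=.  (t=1,i=3, bit20=0)
  nb #..##: next=#  (t=0,i=11, bit19=1)
  nb #..#.: next=#  (t=3,i=9, bit18=1)
  nb #...#: next=.  (t=4,i=5, bit17=0)
  nb #....: next=.  (t=1,i=5, bit16=0)
  nb .####: next=.  (t=0,i=4, bit15=0)
  nb .###.: next=.  (t=2,i=9, bit14=0)
  nb .##.#: next=#  (t=0,i=1, bit13=1)
  nb .##..: next=#  (t=2,i=1, bit12=1)
  nb .#.##: next=#  (t=1,i=9, bit11=1)
  nb .#.#.: next=.  (t=5,i=1, bit10=0)
  nb .#..#: next=.  (t=3,i=8, bit9=0)
  nb .#...: next=.  (t=1,i=4, bit8=0)
  nb ..###: next=.  (t=2,i=8, bit7=0)
  nb ..##.: next=#  (t=0,i=0, bit6=1)
  nb ..#.#: next=#  (t=1,i=8, bit5=1)
  nb ..#..: next=#  (t=3,i=7, bit4=1)
  nb ...##: next=#  (t=2,i=7, bit3=1)
  nb ...#.: next=.  (t=1,i=7, bit2=0)
  nb ....#: next=.  (t=1,i=6, bit1=0)
  nb .....: next=.  (t=2,i=4, bit0=0)
  bits 01100011100011000011100001111000 = 1670133880

1670133880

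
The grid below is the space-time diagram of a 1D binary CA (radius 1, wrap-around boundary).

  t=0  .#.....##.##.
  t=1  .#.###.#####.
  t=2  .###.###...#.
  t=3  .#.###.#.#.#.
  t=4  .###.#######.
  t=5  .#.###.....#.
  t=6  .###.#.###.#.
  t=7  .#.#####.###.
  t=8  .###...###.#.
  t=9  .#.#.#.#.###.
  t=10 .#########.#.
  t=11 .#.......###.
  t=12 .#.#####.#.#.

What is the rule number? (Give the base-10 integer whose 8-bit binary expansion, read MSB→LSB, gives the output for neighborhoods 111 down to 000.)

  [7] ### => .  t=1,i=4
  [6] ##. => #  t=0,i=8
  [5] #.# => #  t=0,i=9
  [4] #.. => .  t=0,i=2
  [3] .## => #  t=0,i=7
  [2] .#. => #  t=0,i=1
  [1] ..# => .  t=0,i=0
  [0] ... => #  t=0,i=3
  bits 01101101 = 109

109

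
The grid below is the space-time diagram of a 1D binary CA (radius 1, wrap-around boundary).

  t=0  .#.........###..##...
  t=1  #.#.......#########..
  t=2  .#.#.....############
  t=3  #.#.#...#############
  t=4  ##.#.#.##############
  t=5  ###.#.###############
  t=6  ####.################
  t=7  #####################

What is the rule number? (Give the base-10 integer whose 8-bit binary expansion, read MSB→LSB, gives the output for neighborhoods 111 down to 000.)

  nb ###: next=#  (t=0,i=12, bit7=1)
  nb ##.: next=#  (t=0,i=13, bit6=1)
  nb #.#: next=#  (t=1,i=1, bit5=1)
  nb #..: next=#  (t=0,i=2, bit4=1)
  nb .##: next=#  (t=0,i=11, bit3=1)
  nb .#.: next=.  (t=0,i=1, bit2=0)
  nb ..#: next=#  (t=0,i=0, bit1=1)
  nb ...: next=.  (t=0,i=3, bit0=0)
  bits 11111010 = 250

250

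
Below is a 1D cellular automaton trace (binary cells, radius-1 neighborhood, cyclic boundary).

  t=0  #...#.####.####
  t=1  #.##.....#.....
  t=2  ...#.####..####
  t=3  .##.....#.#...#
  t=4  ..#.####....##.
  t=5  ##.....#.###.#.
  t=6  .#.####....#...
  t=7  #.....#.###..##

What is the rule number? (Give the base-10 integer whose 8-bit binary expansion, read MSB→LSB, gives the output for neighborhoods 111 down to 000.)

  [7] ### => .  t=0,i=7
  [6] ##. => #  t=0,i=0
  [5] #.# => .  t=0,i=5
  [4] #.. => .  t=0,i=1
  [3] .## => .  t=0,i=6
  [2] .#. => .  t=0,i=4
  [1] ..# => #  t=0,i=3
  [0] ... => #  t=0,i=2
  bits 01000011 = 67

67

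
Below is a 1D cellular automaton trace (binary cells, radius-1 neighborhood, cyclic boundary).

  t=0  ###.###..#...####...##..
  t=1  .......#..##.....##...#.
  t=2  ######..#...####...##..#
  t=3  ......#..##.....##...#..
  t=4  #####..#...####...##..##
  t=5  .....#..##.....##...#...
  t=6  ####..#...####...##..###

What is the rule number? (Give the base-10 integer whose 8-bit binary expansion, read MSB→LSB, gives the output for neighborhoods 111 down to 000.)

17

  ###|.  b7=0 t=0,i=1
  ##.|.  b6=0 t=0,i=2
  #.#|.  b5=0 t=0,i=3
  #..|#  b4=1 t=0,i=7
  .##|.  b3=0 t=0,i=0
  .#.|.  b2=0 t=0,i=9
  ..#|.  b1=0 t=0,i=8
  ...|#  b0=1 t=0,i=11
  bits 00010001 = 17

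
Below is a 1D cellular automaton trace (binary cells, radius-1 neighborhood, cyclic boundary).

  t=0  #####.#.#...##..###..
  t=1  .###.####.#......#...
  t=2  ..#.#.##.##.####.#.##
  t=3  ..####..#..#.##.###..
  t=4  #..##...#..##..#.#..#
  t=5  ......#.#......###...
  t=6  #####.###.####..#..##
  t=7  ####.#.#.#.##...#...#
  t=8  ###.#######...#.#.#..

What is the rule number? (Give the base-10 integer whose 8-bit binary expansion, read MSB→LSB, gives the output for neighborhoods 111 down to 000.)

  [7] ### => #  t=0,i=1
  [6] ##. => .  t=0,i=4
  [5] #.# => #  t=0,i=5
  [4] #.. => .  t=0,i=9
  [3] .## => .  t=0,i=0
  [2] .#. => #  t=0,i=6
  [1] ..# => .  t=0,i=11
  [0] ... => #  t=0,i=10
  bits 10100101 = 165

165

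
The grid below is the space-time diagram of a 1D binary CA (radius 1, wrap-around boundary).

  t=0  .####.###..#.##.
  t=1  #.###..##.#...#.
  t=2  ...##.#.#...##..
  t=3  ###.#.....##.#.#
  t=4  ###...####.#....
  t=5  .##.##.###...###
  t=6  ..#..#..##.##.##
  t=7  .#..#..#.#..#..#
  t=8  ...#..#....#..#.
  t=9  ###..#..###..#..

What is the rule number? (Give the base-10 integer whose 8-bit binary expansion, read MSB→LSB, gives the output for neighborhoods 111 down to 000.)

195

  ### -> #   bit 7 = 1  t=0,i=2
  ##. -> #   bit 6 = 1  t=0,i=4
  #.# -> .   bit 5 = 0  t=0,i=5
  #.. -> .   bit 4 = 0  t=0,i=9
  .## -> .   bit 3 = 0  t=0,i=1
  .#. -> .   bit 2 = 0  t=0,i=11
  ..# -> #   bit 1 = 1  t=0,i=0
  ... -> #   bit 0 = 1  t=1,i=12
  bits 11000011 = 195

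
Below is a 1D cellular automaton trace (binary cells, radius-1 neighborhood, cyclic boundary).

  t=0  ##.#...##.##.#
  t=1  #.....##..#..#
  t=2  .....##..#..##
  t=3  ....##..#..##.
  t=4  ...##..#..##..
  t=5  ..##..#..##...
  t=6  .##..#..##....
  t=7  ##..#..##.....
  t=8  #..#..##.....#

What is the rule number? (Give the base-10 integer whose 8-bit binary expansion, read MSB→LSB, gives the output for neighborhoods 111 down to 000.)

138

  ###|#  b7=1 t=0,i=0
  ##.|.  b6=0 t=0,i=1
  #.#|.  b5=0 t=0,i=2
  #..|.  b4=0 t=0,i=4
  .##|#  b3=1 t=0,i=7
  .#.|.  b2=0 t=0,i=3
  ..#|#  b1=1 t=0,i=6
  ...|.  b0=0 t=0,i=5
  bits 10001010 = 138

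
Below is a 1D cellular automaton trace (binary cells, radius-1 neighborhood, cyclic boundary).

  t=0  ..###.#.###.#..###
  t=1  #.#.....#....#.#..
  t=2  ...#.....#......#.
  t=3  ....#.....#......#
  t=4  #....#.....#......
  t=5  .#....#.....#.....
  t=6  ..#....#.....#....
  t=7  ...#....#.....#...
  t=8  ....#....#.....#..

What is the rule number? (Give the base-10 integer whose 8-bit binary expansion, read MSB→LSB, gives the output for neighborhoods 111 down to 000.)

24

  [7] ### => .  t=0,i=3
  [6] ##. => .  t=0,i=4
  [5] #.# => .  t=0,i=5
  [4] #.. => #  t=0,i=0
  [3] .## => #  t=0,i=2
  [2] .#. => .  t=0,i=6
  [1] ..# => .  t=0,i=1
  [0] ... => .  t=1,i=4
  bits 00011000 = 24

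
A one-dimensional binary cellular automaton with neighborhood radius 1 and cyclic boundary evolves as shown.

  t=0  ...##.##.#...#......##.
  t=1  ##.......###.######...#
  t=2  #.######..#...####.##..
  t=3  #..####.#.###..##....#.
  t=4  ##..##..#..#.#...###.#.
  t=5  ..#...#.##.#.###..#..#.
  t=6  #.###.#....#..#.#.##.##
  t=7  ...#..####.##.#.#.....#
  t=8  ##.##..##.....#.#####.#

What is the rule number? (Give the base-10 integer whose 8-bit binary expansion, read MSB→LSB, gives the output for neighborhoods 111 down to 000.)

149

  [7] ### => #  t=1,i=0
  [6] ##. => .  t=0,i=4
  [5] #.# => .  t=0,i=5
  [4] #.. => #  t=0,i=10
  [3] .## => .  t=0,i=3
  [2] .#. => #  t=0,i=9
  [1] ..# => .  t=0,i=2
  [0] ... => #  t=0,i=0
  bits 10010101 = 149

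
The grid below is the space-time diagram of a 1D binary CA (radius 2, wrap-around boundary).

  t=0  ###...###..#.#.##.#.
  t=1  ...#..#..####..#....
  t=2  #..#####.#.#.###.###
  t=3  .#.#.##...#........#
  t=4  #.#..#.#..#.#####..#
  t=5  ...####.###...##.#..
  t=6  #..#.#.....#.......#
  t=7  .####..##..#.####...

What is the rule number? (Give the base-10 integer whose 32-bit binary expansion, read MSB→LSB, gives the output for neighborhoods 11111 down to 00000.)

  nb #####: next=#  (t=2,i=5, bit31=1)
  nb ####.: next=#  (t=1,i=11, bit30=1)
  nb ###.#: next=.  (t=2,i=7, bit29=0)
  nb ###..: next=.  (t=0,i=2, bit28=0)
  nb ##.##: next=.  (t=2,i=16, bit27=0)
  nb ##.#.: next=.  (t=0,i=17, bit26=0)
  nb ##..#: next=#  (t=0,i=9, bit25=1)
  nb ##...: next=#  (t=0,i=3, bit24=1)
  nb #.###: next=.  (t=0,i=0, bit23=0)
  nb #.##.: next=#  (t=0,i=15, bit22=1)
  nb #.#.#: next=.  (t=0,i=13, bit21=0)
  nb #.#..: next=.  (t=4,i=2, bit20=0)
  nb #..##: next=.  (t=1,i=8, bit19=0)
  nb #..#.: next=#  (t=0,i=10, bit18=1)
  nb #...#: next=.  (t=0,i=4, bit17=0)
  nb #....: next=#  (t=1,i=17, bit16=1)
  nb .####: next=.  (t=1,i=10, bit15=0)
  nb .###.: next=.  (t=0,i=1, bit14=0)
  nb .##.#: next=.  (t=0,i=16, bit13=0)
  nb .##..: next=.  (t=3,i=6, bit12=0)
  nb .#.##: next=.  (t=0,i=14, bit11=0)
  nb .#.#.: next=#  (t=0,i=12, bit10=1)
  nb .#..#: next=#  (t=1,i=4, bit9=1)
  nb .#...: next=.  (t=1,i=16, bit8=0)
  nb ..###: next=#  (t=0,i=6, bit7=1)
  nb ..##.: next=.  (t=4,i=19, bit6=0)
  nb ..#.#: next=#  (t=0,i=11, bit5=1)
  nb ..#..: next=#  (t=1,i=3, bit4=1)
  nb ...##: next=.  (t=0,i=5, bit3=0)
  nb ...#.: next=.  (t=1,i=2, bit2=0)
  nb ....#: next=.  (t=1,i=1, bit1=0)
  nb .....: next=#  (t=1,i=0, bit0=1)
  bits 11000011010001010000011010110001 = 3276080817

3276080817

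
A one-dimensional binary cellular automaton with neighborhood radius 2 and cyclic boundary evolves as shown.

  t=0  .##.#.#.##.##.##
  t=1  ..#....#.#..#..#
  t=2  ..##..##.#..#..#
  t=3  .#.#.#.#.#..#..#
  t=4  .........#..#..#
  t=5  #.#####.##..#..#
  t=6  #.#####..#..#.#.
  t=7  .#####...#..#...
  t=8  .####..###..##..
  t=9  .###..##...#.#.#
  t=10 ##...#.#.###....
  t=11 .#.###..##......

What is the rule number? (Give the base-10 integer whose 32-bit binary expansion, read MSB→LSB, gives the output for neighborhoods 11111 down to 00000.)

3768236469

  nb #####: next=#  (t=5,i=4, bit31=1)
  nb ####.: next=#  (t=5,i=5, bit30=1)
  nb ###.#: next=#  (t=5,i=6, bit29=1)
  nb ###..: next=.  (t=6,i=6, bit28=0)
  nb ##.##: next=.  (t=0,i=0, bit27=0)
  nb ##.#.: next=.  (t=0,i=3, bit26=0)
  nb ##..#: next=.  (t=2,i=4, bit25=0)
  nb ##...: next=.  (t=7,i=6, bit24=0)
  nb #.###: next=#  (t=5,i=2, bit23=1)
  nb #.##.: next=.  (t=0,i=1, bit22=0)
  nb #.#.#: next=.  (t=0,i=4, bit21=0)
  nb #.#..: next=#  (t=1,i=9, bit20=1)
  nb #..##: next=#  (t=2,i=1, bit19=1)
  nb #..#.: next=.  (t=1,i=1, bit18=0)
  nb #...#: next=#  (t=7,i=7, bit17=1)
  nb #....: next=.  (t=1,i=4, bit16=0)
  nb .####: next=#  (t=5,i=3, bit15=1)
  nb .###.: next=.  (t=8,i=8, bit14=0)
  nb .##.#: next=#  (t=0,i=2, bit13=1)
  nb .##..: next=#  (t=2,i=3, bit12=1)
  nb .#.##: next=#  (t=0,i=7, bit11=1)
  nb .#.#.: next=.  (t=0,i=5, bit10=0)
  nb .#..#: next=.  (t=1,i=0, bit9=0)
  nb .#...: next=#  (t=1,i=3, bit8=1)
  nb ..###: next=#  (t=7,i=1, bit7=1)
  nb ..##.: next=.  (t=2,i=2, bit6=0)
  nb ..#.#: next=#  (t=1,i=7, bit5=1)
  nb ..#..: next=#  (t=1,i=2, bit4=1)
  nb ...##: next=.  (t=7,i=0, bit3=0)
  nb ...#.: next=#  (t=1,i=6, bit2=1)
  nb ....#: next=.  (t=1,i=5, bit1=0)
  nb .....: next=#  (t=4,i=2, bit0=1)
  bits 11100000100110101011100110110101 = 3768236469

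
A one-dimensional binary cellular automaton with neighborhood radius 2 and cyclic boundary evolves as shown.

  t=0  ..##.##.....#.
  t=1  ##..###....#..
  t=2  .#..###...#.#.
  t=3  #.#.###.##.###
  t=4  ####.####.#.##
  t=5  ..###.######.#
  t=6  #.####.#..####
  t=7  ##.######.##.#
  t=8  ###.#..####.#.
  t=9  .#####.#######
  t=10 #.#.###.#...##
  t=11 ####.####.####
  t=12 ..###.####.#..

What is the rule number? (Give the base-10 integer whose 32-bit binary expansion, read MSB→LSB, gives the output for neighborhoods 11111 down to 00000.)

2088165004

  nb #####: next=.  (t=4,i=0, bit31=0)
  nb ####.: next=#  (t=3,i=13, bit30=1)
  nb ###.#: next=#  (t=3,i=0, bit29=1)
  nb ###..: next=#  (t=1,i=6, bit28=1)
  nb ##.##: next=#  (t=0,i=4, bit27=1)
  nb ##.#.: next=#  (t=3,i=1, bit26=1)
  nb ##..#: next=.  (t=1,i=2, bit25=0)
  nb ##...: next=.  (t=0,i=7, bit24=0)
  nb #.###: next=.  (t=3,i=4, bit23=0)
  nb #.##.: next=#  (t=0,i=5, bit22=1)
  nb #.#.#: next=#  (t=3,i=2, bit21=1)
  nb #.#..: next=#  (t=2,i=12, bit20=1)
  nb #..##: next=.  (t=1,i=3, bit19=0)
  nb #..#.: next=#  (t=2,i=0, bit18=1)
  nb #...#: next=#  (t=0,i=0, bit17=1)
  nb #....: next=.  (t=0,i=8, bit16=0)
  nb .####: next=#  (t=3,i=12, bit15=1)
  nb .###.: next=#  (t=1,i=5, bit14=1)
  nb .##.#: next=.  (t=0,i=3, bit13=0)
  nb .##..: next=#  (t=0,i=6, bit12=1)
  nb .#.##: next=#  (t=3,i=3, bit11=1)
  nb .#.#.: next=#  (t=2,i=11, bit10=1)
  nb .#..#: next=#  (t=1,i=12, bit9=1)
  nb .#...: next=.  (t=0,i=13, bit8=0)
  nb ..###: next=#  (t=1,i=4, bit7=1)
  nb ..##.: next=.  (t=0,i=2, bit6=0)
  nb ..#.#: next=.  (t=2,i=10, bit5=0)
  nb ..#..: next=.  (t=0,i=12, bit4=0)
  nb ...##: next=#  (t=0,i=1, bit3=1)
  nb ...#.: next=#  (t=0,i=11, bit2=1)
  nb ....#: next=.  (t=0,i=10, bit1=0)
  nb .....: next=.  (t=0,i=9, bit0=0)
  bits 01111100011101101101111010001100 = 2088165004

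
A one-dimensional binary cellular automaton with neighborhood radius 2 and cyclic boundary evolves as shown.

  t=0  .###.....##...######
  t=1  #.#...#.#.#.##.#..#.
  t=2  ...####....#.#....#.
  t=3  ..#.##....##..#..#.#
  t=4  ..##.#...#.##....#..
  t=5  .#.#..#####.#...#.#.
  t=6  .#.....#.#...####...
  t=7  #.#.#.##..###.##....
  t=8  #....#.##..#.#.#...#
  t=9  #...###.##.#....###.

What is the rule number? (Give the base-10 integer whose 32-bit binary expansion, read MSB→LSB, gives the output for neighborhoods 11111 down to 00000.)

1241708845

  ##### -> .   bit 31 = 0  t=0,i=16
  ####. -> #   bit 30 = 1  t=0,i=18
  ###.# -> .   bit 29 = 0  t=0,i=19
  ###.. -> .   bit 28 = 0  t=0,i=3
  ##.## -> #   bit 27 = 1  t=0,i=0
  ##.#. -> .   bit 26 = 0  t=1,i=14
  ##..# -> #   bit 25 = 1  t=3,i=12
  ##... -> .   bit 24 = 0  t=0,i=4
  #.### -> .   bit 23 = 0  t=0,i=1
  #.##. -> .   bit 22 = 0  t=1,i=12
  #.#.# -> .   bit 21 = 0  t=1,i=0
  #.#.. -> .   bit 20 = 0  t=1,i=2
  #..## -> .   bit 19 = 0  t=5,i=5
  #..#. -> .   bit 18 = 0  t=1,i=17
  #...# -> #   bit 17 = 1  t=0,i=12
  #.... -> .   bit 16 = 0  t=0,i=5
  .#### -> #   bit 15 = 1  t=0,i=15
  .###. -> #   bit 14 = 1  t=0,i=2
  .##.# -> #   bit 13 = 1  t=1,i=13
  .##.. -> #   bit 12 = 1  t=0,i=10
  .#.## -> #   bit 11 = 1  t=1,i=11
  .#.#. -> .   bit 10 = 0  t=1,i=1
  .#..# -> .   bit 9 = 0  t=1,i=16
  .#... -> #   bit 8 = 1  t=1,i=3
  ..### -> .   bit 7 = 0  t=0,i=14
  ..##. -> .   bit 6 = 0  t=0,i=9
  ..#.# -> #   bit 5 = 1  t=1,i=6
  ..#.. -> .   bit 4 = 0  t=2,i=18
  ...## -> #   bit 3 = 1  t=0,i=8
  ...#. -> #   bit 2 = 1  t=1,i=5
  ....# -> .   bit 1 = 0  t=0,i=7
  ..... -> #   bit 0 = 1  t=0,i=6
  bits 01001010000000101111100100101101 = 1241708845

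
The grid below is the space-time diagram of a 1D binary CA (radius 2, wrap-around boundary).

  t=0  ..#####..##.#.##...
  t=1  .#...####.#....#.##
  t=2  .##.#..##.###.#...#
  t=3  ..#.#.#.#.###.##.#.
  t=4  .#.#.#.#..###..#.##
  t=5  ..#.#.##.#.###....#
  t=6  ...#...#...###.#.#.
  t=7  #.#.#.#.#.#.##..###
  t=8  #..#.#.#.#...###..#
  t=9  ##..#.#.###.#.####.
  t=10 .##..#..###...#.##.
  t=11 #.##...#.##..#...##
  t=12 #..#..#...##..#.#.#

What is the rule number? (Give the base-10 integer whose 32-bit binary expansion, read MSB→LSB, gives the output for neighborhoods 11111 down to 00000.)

  #####|.  b31=0 t=0,i=4
  ####.|#  b30=1 t=0,i=5
  ###.#|#  b29=1 t=1,i=8
  ###..|#  b28=1 t=0,i=6
  ##.##|.  b27=0 t=2,i=9
  ##.#.|.  b26=0 t=0,i=11
  ##..#|#  b25=1 t=0,i=7
  ##...|.  b24=0 t=0,i=16
  #.###|#  b23=1 t=2,i=10
  #.##.|.  b22=0 t=0,i=14
  #.#.#|.  b21=0 t=0,i=12
  #.#..|#  b20=1 t=1,i=1
  #..##|#  b19=1 t=0,i=8
  #..#.|.  b18=0 t=4,i=14
  #...#|.  b17=0 t=1,i=3
  #....|#  b16=1 t=0,i=17
  .####|.  b15=0 t=0,i=3
  .###.|#  b14=1 t=2,i=11
  .##.#|#  b13=1 t=0,i=10
  .##..|#  b12=1 t=0,i=15
  .#.##|.  b11=0 t=0,i=13
  .#.#.|#  b10=1 t=3,i=3
  .#..#|.  b9=0 t=2,i=5
  .#...|#  b8=1 t=1,i=2
  ..###|.  b7=0 t=0,i=2
  ..##.|.  b6=0 t=0,i=9
  ..#.#|.  b5=0 t=1,i=15
  ..#..|.  b4=0 t=5,i=18
  ...##|#  b3=1 t=0,i=1
  ...#.|#  b2=1 t=1,i=14
  ....#|.  b1=0 t=0,i=0
  .....|#  b0=1 t=0,i=18
  bits 01110010100110010111010100001101 = 1922659597

1922659597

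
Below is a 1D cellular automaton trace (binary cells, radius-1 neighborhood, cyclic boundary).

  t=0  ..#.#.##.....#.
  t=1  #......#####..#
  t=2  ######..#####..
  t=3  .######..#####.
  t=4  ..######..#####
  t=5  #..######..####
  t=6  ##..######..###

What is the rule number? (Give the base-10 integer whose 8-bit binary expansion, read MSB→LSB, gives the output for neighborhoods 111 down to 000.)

209

  ### -> #   bit 7 = 1  t=1,i=8
  ##. -> #   bit 6 = 1  t=0,i=7
  #.# -> .   bit 5 = 0  t=0,i=3
  #.. -> #   bit 4 = 1  t=0,i=8
  .## -> .   bit 3 = 0  t=0,i=6
  .#. -> .   bit 2 = 0  t=0,i=2
  ..# -> .   bit 1 = 0  t=0,i=1
  ... -> #   bit 0 = 1  t=0,i=0
  bits 11010001 = 209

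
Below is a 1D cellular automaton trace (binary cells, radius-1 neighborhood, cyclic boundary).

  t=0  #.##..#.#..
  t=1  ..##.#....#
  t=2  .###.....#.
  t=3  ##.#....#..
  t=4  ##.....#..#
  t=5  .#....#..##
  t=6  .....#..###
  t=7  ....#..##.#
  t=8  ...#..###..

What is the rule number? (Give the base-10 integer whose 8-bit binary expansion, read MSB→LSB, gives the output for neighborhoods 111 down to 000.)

  ###|.  b7=0 t=2,i=2
  ##.|#  b6=1 t=0,i=3
  #.#|.  b5=0 t=0,i=1
  #..|.  b4=0 t=0,i=4
  .##|#  b3=1 t=0,i=2
  .#.|.  b2=0 t=0,i=0
  ..#|#  b1=1 t=0,i=5
  ...|.  b0=0 t=1,i=7
  bits 01001010 = 74

74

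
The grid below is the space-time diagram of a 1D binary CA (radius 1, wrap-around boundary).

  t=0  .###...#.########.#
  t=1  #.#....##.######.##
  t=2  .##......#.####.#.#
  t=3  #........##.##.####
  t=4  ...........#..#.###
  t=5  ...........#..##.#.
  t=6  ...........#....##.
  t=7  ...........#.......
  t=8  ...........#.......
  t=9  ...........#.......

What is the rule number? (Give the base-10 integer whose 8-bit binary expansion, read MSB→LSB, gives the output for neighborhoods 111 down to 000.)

  [7] ### => #  t=0,i=2
  [6] ##. => .  t=0,i=3
  [5] #.# => #  t=0,i=0
  [4] #.. => .  t=0,i=4
  [3] .## => .  t=0,i=1
  [2] .#. => #  t=0,i=7
  [1] ..# => .  t=0,i=6
  [0] ... => .  t=0,i=5
  bits 10100100 = 164

164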